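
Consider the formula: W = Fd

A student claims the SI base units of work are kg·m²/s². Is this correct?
Units of each symbol in W = Fd:
  F (force): kg·m/s²
  d (displacement): m

Multiplying the contributions: [kg·m/s²] · [m]
Adding exponents of each base unit: kg: 1, m: 2, s: -2
SI base units of work: kg·m²/s²

The claimed units kg·m²/s² match the derived units, so the claim is correct.

Answer: Yes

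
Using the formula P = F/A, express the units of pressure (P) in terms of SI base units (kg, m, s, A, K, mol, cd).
Units of each symbol in P = F/A:
  F (force): kg·m/s²
  A (area): m²  → in the denominator, contributes 1/m²

Multiplying the contributions: [kg·m/s²] · [1/m²]
Adding exponents of each base unit: kg: 1, m: -1, s: -2
SI base units of pressure: kg/(m·s²)

Answer: kg/(m·s²)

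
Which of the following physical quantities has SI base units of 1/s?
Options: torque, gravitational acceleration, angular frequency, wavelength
Checking the SI base units of each option:
  torque (τ = Fr): kg·m²/s²  ✗
  gravitational acceleration (g = GM/r²): m/s²  ✗
  angular frequency (ω = 2πf): 1/s  ✓ matches
  wavelength (λ = v/f): m  ✗

Only angular frequency has units 1/s.

Answer: angular frequency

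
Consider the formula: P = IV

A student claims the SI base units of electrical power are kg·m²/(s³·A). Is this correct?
Units of each symbol in P = IV:
  I (current): A
  V (voltage, in volts): kg·m²/(s³·A)

Multiplying the contributions: [A] · [kg·m²/(s³·A)]
Adding exponents of each base unit: kg: 1, m: 2, s: -3
SI base units of electrical power: kg·m²/s³

The claimed units kg·m²/(s³·A) (exponents kg: 1, m: 2, s: -3, A: -1) do not match the derived units kg·m²/s³ (exponents kg: 1, m: 2, s: -3), so the claim is incorrect.

Answer: No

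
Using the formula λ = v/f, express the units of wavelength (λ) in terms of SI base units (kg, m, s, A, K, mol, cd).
Units of each symbol in λ = v/f:
  v (wave speed): m/s
  f (frequency): 1/s  → in the denominator, contributes s

Multiplying the contributions: [m/s] · [s]
Adding exponents of each base unit: m: 1
SI base units of wavelength: m

Answer: m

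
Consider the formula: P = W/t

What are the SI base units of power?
Units of each symbol in P = W/t:
  W (work): kg·m²/s²
  t (time): s  → in the denominator, contributes 1/s

Multiplying the contributions: [kg·m²/s²] · [1/s]
Adding exponents of each base unit: kg: 1, m: 2, s: -3
SI base units of power: kg·m²/s³

Answer: kg·m²/s³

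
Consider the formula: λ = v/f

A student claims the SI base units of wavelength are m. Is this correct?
Units of each symbol in λ = v/f:
  v (wave speed): m/s
  f (frequency): 1/s  → in the denominator, contributes s

Multiplying the contributions: [m/s] · [s]
Adding exponents of each base unit: m: 1
SI base units of wavelength: m

The claimed units m match the derived units, so the claim is correct.

Answer: Yes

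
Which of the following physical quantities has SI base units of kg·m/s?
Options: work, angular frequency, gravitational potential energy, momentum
Checking the SI base units of each option:
  work (W = Fd): kg·m²/s²  ✗
  angular frequency (ω = 2πf): 1/s  ✗
  gravitational potential energy (U = -GMm/r): kg·m²/s²  ✗
  momentum (p = mv): kg·m/s  ✓ matches

Only momentum has units kg·m/s.

Answer: momentum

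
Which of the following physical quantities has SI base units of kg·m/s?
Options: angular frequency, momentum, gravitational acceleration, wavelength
Checking the SI base units of each option:
  angular frequency (ω = 2πf): 1/s  ✗
  momentum (p = mv): kg·m/s  ✓ matches
  gravitational acceleration (g = GM/r²): m/s²  ✗
  wavelength (λ = v/f): m  ✗

Only momentum has units kg·m/s.

Answer: momentum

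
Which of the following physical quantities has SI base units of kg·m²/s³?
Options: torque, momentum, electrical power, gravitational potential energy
Checking the SI base units of each option:
  torque (τ = Fr): kg·m²/s²  ✗
  momentum (p = mv): kg·m/s  ✗
  electrical power (P = IV): kg·m²/s³  ✓ matches
  gravitational potential energy (U = -GMm/r): kg·m²/s²  ✗

Only electrical power has units kg·m²/s³.

Answer: electrical power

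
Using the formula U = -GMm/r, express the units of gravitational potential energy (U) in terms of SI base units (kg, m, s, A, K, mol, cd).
Units of each symbol in U = -GMm/r:
  G (gravitational constant): m³/(kg·s²)
  M (mass): kg
  m (mass): kg
  r (distance): m  → in the denominator, contributes 1/m
  The minus sign does not affect the units.

Multiplying the contributions: [m³/(kg·s²)] · [kg] · [kg] · [1/m]
Adding exponents of each base unit: kg: 1, m: 2, s: -2
SI base units of gravitational potential energy: kg·m²/s²

Answer: kg·m²/s²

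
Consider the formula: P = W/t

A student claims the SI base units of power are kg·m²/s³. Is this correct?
Units of each symbol in P = W/t:
  W (work): kg·m²/s²
  t (time): s  → in the denominator, contributes 1/s

Multiplying the contributions: [kg·m²/s²] · [1/s]
Adding exponents of each base unit: kg: 1, m: 2, s: -3
SI base units of power: kg·m²/s³

The claimed units kg·m²/s³ match the derived units, so the claim is correct.

Answer: Yes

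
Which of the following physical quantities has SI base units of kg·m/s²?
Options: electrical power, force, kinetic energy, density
Checking the SI base units of each option:
  electrical power (P = IV): kg·m²/s³  ✗
  force (F = ma): kg·m/s²  ✓ matches
  kinetic energy (E = ½mv²): kg·m²/s²  ✗
  density (ρ = m/V): kg/m³  ✗

Only force has units kg·m/s².

Answer: force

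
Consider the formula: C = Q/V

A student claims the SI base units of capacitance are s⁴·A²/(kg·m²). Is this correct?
Units of each symbol in C = Q/V:
  Q (charge, in coulombs): s·A
  V (voltage, in volts): kg·m²/(s³·A)  → in the denominator, contributes s³·A/(kg·m²)

Multiplying the contributions: [s·A] · [s³·A/(kg·m²)]
Adding exponents of each base unit: kg: -1, m: -2, s: 4, A: 2
SI base units of capacitance: s⁴·A²/(kg·m²)

The claimed units s⁴·A²/(kg·m²) match the derived units, so the claim is correct.

Answer: Yes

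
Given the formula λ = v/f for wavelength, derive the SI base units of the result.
Units of each symbol in λ = v/f:
  v (wave speed): m/s
  f (frequency): 1/s  → in the denominator, contributes s

Multiplying the contributions: [m/s] · [s]
Adding exponents of each base unit: m: 1
SI base units of wavelength: m

Answer: m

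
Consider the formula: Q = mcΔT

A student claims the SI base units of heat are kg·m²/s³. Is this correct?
Units of each symbol in Q = mcΔT:
  m (mass): kg
  c (specific heat capacity, in J/(kg·K)): m²/(s²·K)
  ΔT (temperature change): K

Multiplying the contributions: [kg] · [m²/(s²·K)] · [K]
Adding exponents of each base unit: kg: 1, m: 2, s: -2
SI base units of heat: kg·m²/s²

The claimed units kg·m²/s³ (exponents kg: 1, m: 2, s: -3) do not match the derived units kg·m²/s² (exponents kg: 1, m: 2, s: -2), so the claim is incorrect.

Answer: No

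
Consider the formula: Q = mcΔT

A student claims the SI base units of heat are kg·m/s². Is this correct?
Units of each symbol in Q = mcΔT:
  m (mass): kg
  c (specific heat capacity, in J/(kg·K)): m²/(s²·K)
  ΔT (temperature change): K

Multiplying the contributions: [kg] · [m²/(s²·K)] · [K]
Adding exponents of each base unit: kg: 1, m: 2, s: -2
SI base units of heat: kg·m²/s²

The claimed units kg·m/s² (exponents kg: 1, m: 1, s: -2) do not match the derived units kg·m²/s² (exponents kg: 1, m: 2, s: -2), so the claim is incorrect.

Answer: No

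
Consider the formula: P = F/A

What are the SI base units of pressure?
Units of each symbol in P = F/A:
  F (force): kg·m/s²
  A (area): m²  → in the denominator, contributes 1/m²

Multiplying the contributions: [kg·m/s²] · [1/m²]
Adding exponents of each base unit: kg: 1, m: -1, s: -2
SI base units of pressure: kg/(m·s²)

Answer: kg/(m·s²)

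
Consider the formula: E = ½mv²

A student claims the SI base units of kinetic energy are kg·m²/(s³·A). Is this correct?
Units of each symbol in E = ½mv²:
  m (mass): kg
  v (speed): m/s  → to the power 2, contributes m²/s²
  The factor ½ is dimensionless.

Multiplying the contributions: [kg] · [m²/s²]
Adding exponents of each base unit: kg: 1, m: 2, s: -2
SI base units of kinetic energy: kg·m²/s²

The claimed units kg·m²/(s³·A) (exponents kg: 1, m: 2, s: -3, A: -1) do not match the derived units kg·m²/s² (exponents kg: 1, m: 2, s: -2), so the claim is incorrect.

Answer: No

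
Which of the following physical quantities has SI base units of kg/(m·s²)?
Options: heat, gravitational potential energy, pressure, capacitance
Checking the SI base units of each option:
  heat (Q = mcΔT): kg·m²/s²  ✗
  gravitational potential energy (U = -GMm/r): kg·m²/s²  ✗
  pressure (P = F/A): kg/(m·s²)  ✓ matches
  capacitance (C = Q/V): s⁴·A²/(kg·m²)  ✗

Only pressure has units kg/(m·s²).

Answer: pressure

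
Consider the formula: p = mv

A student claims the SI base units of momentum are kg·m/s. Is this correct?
Units of each symbol in p = mv:
  m (mass): kg
  v (velocity): m/s

Multiplying the contributions: [kg] · [m/s]
Adding exponents of each base unit: kg: 1, m: 1, s: -1
SI base units of momentum: kg·m/s

The claimed units kg·m/s match the derived units, so the claim is correct.

Answer: Yes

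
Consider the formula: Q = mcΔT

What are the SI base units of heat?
Units of each symbol in Q = mcΔT:
  m (mass): kg
  c (specific heat capacity, in J/(kg·K)): m²/(s²·K)
  ΔT (temperature change): K

Multiplying the contributions: [kg] · [m²/(s²·K)] · [K]
Adding exponents of each base unit: kg: 1, m: 2, s: -2
SI base units of heat: kg·m²/s²

Answer: kg·m²/s²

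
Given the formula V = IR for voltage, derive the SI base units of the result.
Units of each symbol in V = IR:
  I (current): A
  R (resistance, in ohms): kg·m²/(s³·A²)

Multiplying the contributions: [A] · [kg·m²/(s³·A²)]
Adding exponents of each base unit: kg: 1, m: 2, s: -3, A: -1
SI base units of voltage: kg·m²/(s³·A)

Answer: kg·m²/(s³·A)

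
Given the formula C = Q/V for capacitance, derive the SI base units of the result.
Units of each symbol in C = Q/V:
  Q (charge, in coulombs): s·A
  V (voltage, in volts): kg·m²/(s³·A)  → in the denominator, contributes s³·A/(kg·m²)

Multiplying the contributions: [s·A] · [s³·A/(kg·m²)]
Adding exponents of each base unit: kg: -1, m: -2, s: 4, A: 2
SI base units of capacitance: s⁴·A²/(kg·m²)

Answer: s⁴·A²/(kg·m²)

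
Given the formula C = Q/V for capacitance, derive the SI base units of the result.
Units of each symbol in C = Q/V:
  Q (charge, in coulombs): s·A
  V (voltage, in volts): kg·m²/(s³·A)  → in the denominator, contributes s³·A/(kg·m²)

Multiplying the contributions: [s·A] · [s³·A/(kg·m²)]
Adding exponents of each base unit: kg: -1, m: -2, s: 4, A: 2
SI base units of capacitance: s⁴·A²/(kg·m²)

Answer: s⁴·A²/(kg·m²)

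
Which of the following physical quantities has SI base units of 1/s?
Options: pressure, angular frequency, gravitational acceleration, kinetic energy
Checking the SI base units of each option:
  pressure (P = F/A): kg/(m·s²)  ✗
  angular frequency (ω = 2πf): 1/s  ✓ matches
  gravitational acceleration (g = GM/r²): m/s²  ✗
  kinetic energy (E = ½mv²): kg·m²/s²  ✗

Only angular frequency has units 1/s.

Answer: angular frequency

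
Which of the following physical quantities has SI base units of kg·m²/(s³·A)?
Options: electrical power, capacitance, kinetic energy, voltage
Checking the SI base units of each option:
  electrical power (P = IV): kg·m²/s³  ✗
  capacitance (C = Q/V): s⁴·A²/(kg·m²)  ✗
  kinetic energy (E = ½mv²): kg·m²/s²  ✗
  voltage (V = IR): kg·m²/(s³·A)  ✓ matches

Only voltage has units kg·m²/(s³·A).

Answer: voltage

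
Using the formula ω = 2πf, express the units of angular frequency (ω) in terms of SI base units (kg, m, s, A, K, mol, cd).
Units of each symbol in ω = 2πf:
  f (frequency): 1/s
  The factor 2π is dimensionless.

Multiplying the contributions: [1/s]
Adding exponents of each base unit: s: -1
SI base units of angular frequency: 1/s

Answer: 1/s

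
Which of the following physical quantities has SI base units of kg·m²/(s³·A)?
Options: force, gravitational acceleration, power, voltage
Checking the SI base units of each option:
  force (F = ma): kg·m/s²  ✗
  gravitational acceleration (g = GM/r²): m/s²  ✗
  power (P = W/t): kg·m²/s³  ✗
  voltage (V = IR): kg·m²/(s³·A)  ✓ matches

Only voltage has units kg·m²/(s³·A).

Answer: voltage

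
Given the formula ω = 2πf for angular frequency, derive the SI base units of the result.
Units of each symbol in ω = 2πf:
  f (frequency): 1/s
  The factor 2π is dimensionless.

Multiplying the contributions: [1/s]
Adding exponents of each base unit: s: -1
SI base units of angular frequency: 1/s

Answer: 1/s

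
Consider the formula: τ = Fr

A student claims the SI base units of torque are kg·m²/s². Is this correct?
Units of each symbol in τ = Fr:
  F (force): kg·m/s²
  r (lever arm): m

Multiplying the contributions: [kg·m/s²] · [m]
Adding exponents of each base unit: kg: 1, m: 2, s: -2
SI base units of torque: kg·m²/s²

The claimed units kg·m²/s² match the derived units, so the claim is correct.

Answer: Yes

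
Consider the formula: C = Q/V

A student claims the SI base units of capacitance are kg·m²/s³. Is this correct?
Units of each symbol in C = Q/V:
  Q (charge, in coulombs): s·A
  V (voltage, in volts): kg·m²/(s³·A)  → in the denominator, contributes s³·A/(kg·m²)

Multiplying the contributions: [s·A] · [s³·A/(kg·m²)]
Adding exponents of each base unit: kg: -1, m: -2, s: 4, A: 2
SI base units of capacitance: s⁴·A²/(kg·m²)

The claimed units kg·m²/s³ (exponents kg: 1, m: 2, s: -3) do not match the derived units s⁴·A²/(kg·m²) (exponents kg: -1, m: -2, s: 4, A: 2), so the claim is incorrect.

Answer: No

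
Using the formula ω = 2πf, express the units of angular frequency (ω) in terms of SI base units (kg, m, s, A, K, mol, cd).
Units of each symbol in ω = 2πf:
  f (frequency): 1/s
  The factor 2π is dimensionless.

Multiplying the contributions: [1/s]
Adding exponents of each base unit: s: -1
SI base units of angular frequency: 1/s

Answer: 1/s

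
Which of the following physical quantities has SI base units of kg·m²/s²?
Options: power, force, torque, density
Checking the SI base units of each option:
  power (P = W/t): kg·m²/s³  ✗
  force (F = ma): kg·m/s²  ✗
  torque (τ = Fr): kg·m²/s²  ✓ matches
  density (ρ = m/V): kg/m³  ✗

Only torque has units kg·m²/s².

Answer: torque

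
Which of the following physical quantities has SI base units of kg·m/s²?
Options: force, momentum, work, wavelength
Checking the SI base units of each option:
  force (F = ma): kg·m/s²  ✓ matches
  momentum (p = mv): kg·m/s  ✗
  work (W = Fd): kg·m²/s²  ✗
  wavelength (λ = v/f): m  ✗

Only force has units kg·m/s².

Answer: force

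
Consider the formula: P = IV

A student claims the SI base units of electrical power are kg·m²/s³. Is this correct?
Units of each symbol in P = IV:
  I (current): A
  V (voltage, in volts): kg·m²/(s³·A)

Multiplying the contributions: [A] · [kg·m²/(s³·A)]
Adding exponents of each base unit: kg: 1, m: 2, s: -3
SI base units of electrical power: kg·m²/s³

The claimed units kg·m²/s³ match the derived units, so the claim is correct.

Answer: Yes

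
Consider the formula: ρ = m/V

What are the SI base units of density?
Units of each symbol in ρ = m/V:
  m (mass): kg
  V (volume): m³  → in the denominator, contributes 1/m³

Multiplying the contributions: [kg] · [1/m³]
Adding exponents of each base unit: kg: 1, m: -3
SI base units of density: kg/m³

Answer: kg/m³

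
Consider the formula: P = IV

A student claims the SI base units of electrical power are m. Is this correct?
Units of each symbol in P = IV:
  I (current): A
  V (voltage, in volts): kg·m²/(s³·A)

Multiplying the contributions: [A] · [kg·m²/(s³·A)]
Adding exponents of each base unit: kg: 1, m: 2, s: -3
SI base units of electrical power: kg·m²/s³

The claimed units m (exponents m: 1) do not match the derived units kg·m²/s³ (exponents kg: 1, m: 2, s: -3), so the claim is incorrect.

Answer: No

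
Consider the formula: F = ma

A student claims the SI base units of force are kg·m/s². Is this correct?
Units of each symbol in F = ma:
  m (mass): kg
  a (acceleration): m/s²

Multiplying the contributions: [kg] · [m/s²]
Adding exponents of each base unit: kg: 1, m: 1, s: -2
SI base units of force: kg·m/s²

The claimed units kg·m/s² match the derived units, so the claim is correct.

Answer: Yes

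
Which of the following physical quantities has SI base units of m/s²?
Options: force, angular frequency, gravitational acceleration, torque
Checking the SI base units of each option:
  force (F = ma): kg·m/s²  ✗
  angular frequency (ω = 2πf): 1/s  ✗
  gravitational acceleration (g = GM/r²): m/s²  ✓ matches
  torque (τ = Fr): kg·m²/s²  ✗

Only gravitational acceleration has units m/s².

Answer: gravitational acceleration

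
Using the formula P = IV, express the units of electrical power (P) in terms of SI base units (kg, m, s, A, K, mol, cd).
Units of each symbol in P = IV:
  I (current): A
  V (voltage, in volts): kg·m²/(s³·A)

Multiplying the contributions: [A] · [kg·m²/(s³·A)]
Adding exponents of each base unit: kg: 1, m: 2, s: -3
SI base units of electrical power: kg·m²/s³

Answer: kg·m²/s³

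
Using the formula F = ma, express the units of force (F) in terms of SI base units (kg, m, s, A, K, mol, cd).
Units of each symbol in F = ma:
  m (mass): kg
  a (acceleration): m/s²

Multiplying the contributions: [kg] · [m/s²]
Adding exponents of each base unit: kg: 1, m: 1, s: -2
SI base units of force: kg·m/s²

Answer: kg·m/s²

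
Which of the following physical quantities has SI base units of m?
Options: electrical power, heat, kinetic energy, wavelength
Checking the SI base units of each option:
  electrical power (P = IV): kg·m²/s³  ✗
  heat (Q = mcΔT): kg·m²/s²  ✗
  kinetic energy (E = ½mv²): kg·m²/s²  ✗
  wavelength (λ = v/f): m  ✓ matches

Only wavelength has units m.

Answer: wavelength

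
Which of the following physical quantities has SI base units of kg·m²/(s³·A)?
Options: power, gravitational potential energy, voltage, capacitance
Checking the SI base units of each option:
  power (P = W/t): kg·m²/s³  ✗
  gravitational potential energy (U = -GMm/r): kg·m²/s²  ✗
  voltage (V = IR): kg·m²/(s³·A)  ✓ matches
  capacitance (C = Q/V): s⁴·A²/(kg·m²)  ✗

Only voltage has units kg·m²/(s³·A).

Answer: voltage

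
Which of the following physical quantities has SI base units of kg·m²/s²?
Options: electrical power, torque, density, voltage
Checking the SI base units of each option:
  electrical power (P = IV): kg·m²/s³  ✗
  torque (τ = Fr): kg·m²/s²  ✓ matches
  density (ρ = m/V): kg/m³  ✗
  voltage (V = IR): kg·m²/(s³·A)  ✗

Only torque has units kg·m²/s².

Answer: torque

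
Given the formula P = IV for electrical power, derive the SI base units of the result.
Units of each symbol in P = IV:
  I (current): A
  V (voltage, in volts): kg·m²/(s³·A)

Multiplying the contributions: [A] · [kg·m²/(s³·A)]
Adding exponents of each base unit: kg: 1, m: 2, s: -3
SI base units of electrical power: kg·m²/s³

Answer: kg·m²/s³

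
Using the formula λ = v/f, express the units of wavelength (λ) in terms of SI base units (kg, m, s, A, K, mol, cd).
Units of each symbol in λ = v/f:
  v (wave speed): m/s
  f (frequency): 1/s  → in the denominator, contributes s

Multiplying the contributions: [m/s] · [s]
Adding exponents of each base unit: m: 1
SI base units of wavelength: m

Answer: m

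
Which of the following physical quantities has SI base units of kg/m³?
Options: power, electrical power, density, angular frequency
Checking the SI base units of each option:
  power (P = W/t): kg·m²/s³  ✗
  electrical power (P = IV): kg·m²/s³  ✗
  density (ρ = m/V): kg/m³  ✓ matches
  angular frequency (ω = 2πf): 1/s  ✗

Only density has units kg/m³.

Answer: density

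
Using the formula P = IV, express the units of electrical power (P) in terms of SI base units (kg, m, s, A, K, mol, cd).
Units of each symbol in P = IV:
  I (current): A
  V (voltage, in volts): kg·m²/(s³·A)

Multiplying the contributions: [A] · [kg·m²/(s³·A)]
Adding exponents of each base unit: kg: 1, m: 2, s: -3
SI base units of electrical power: kg·m²/s³

Answer: kg·m²/s³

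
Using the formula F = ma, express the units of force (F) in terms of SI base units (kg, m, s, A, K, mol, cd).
Units of each symbol in F = ma:
  m (mass): kg
  a (acceleration): m/s²

Multiplying the contributions: [kg] · [m/s²]
Adding exponents of each base unit: kg: 1, m: 1, s: -2
SI base units of force: kg·m/s²

Answer: kg·m/s²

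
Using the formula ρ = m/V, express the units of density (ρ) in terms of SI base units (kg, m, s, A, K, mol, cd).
Units of each symbol in ρ = m/V:
  m (mass): kg
  V (volume): m³  → in the denominator, contributes 1/m³

Multiplying the contributions: [kg] · [1/m³]
Adding exponents of each base unit: kg: 1, m: -3
SI base units of density: kg/m³

Answer: kg/m³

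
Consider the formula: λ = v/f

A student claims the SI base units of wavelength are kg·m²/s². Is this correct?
Units of each symbol in λ = v/f:
  v (wave speed): m/s
  f (frequency): 1/s  → in the denominator, contributes s

Multiplying the contributions: [m/s] · [s]
Adding exponents of each base unit: m: 1
SI base units of wavelength: m

The claimed units kg·m²/s² (exponents kg: 1, m: 2, s: -2) do not match the derived units m (exponents m: 1), so the claim is incorrect.

Answer: No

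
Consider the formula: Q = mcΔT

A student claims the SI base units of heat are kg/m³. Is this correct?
Units of each symbol in Q = mcΔT:
  m (mass): kg
  c (specific heat capacity, in J/(kg·K)): m²/(s²·K)
  ΔT (temperature change): K

Multiplying the contributions: [kg] · [m²/(s²·K)] · [K]
Adding exponents of each base unit: kg: 1, m: 2, s: -2
SI base units of heat: kg·m²/s²

The claimed units kg/m³ (exponents kg: 1, m: -3) do not match the derived units kg·m²/s² (exponents kg: 1, m: 2, s: -2), so the claim is incorrect.

Answer: No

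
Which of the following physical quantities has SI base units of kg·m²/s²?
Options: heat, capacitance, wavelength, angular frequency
Checking the SI base units of each option:
  heat (Q = mcΔT): kg·m²/s²  ✓ matches
  capacitance (C = Q/V): s⁴·A²/(kg·m²)  ✗
  wavelength (λ = v/f): m  ✗
  angular frequency (ω = 2πf): 1/s  ✗

Only heat has units kg·m²/s².

Answer: heat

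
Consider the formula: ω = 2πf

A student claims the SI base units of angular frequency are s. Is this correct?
Units of each symbol in ω = 2πf:
  f (frequency): 1/s
  The factor 2π is dimensionless.

Multiplying the contributions: [1/s]
Adding exponents of each base unit: s: -1
SI base units of angular frequency: 1/s

The claimed units s (exponents s: 1) do not match the derived units 1/s (exponents s: -1), so the claim is incorrect.

Answer: No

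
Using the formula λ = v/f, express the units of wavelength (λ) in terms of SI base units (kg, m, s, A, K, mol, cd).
Units of each symbol in λ = v/f:
  v (wave speed): m/s
  f (frequency): 1/s  → in the denominator, contributes s

Multiplying the contributions: [m/s] · [s]
Adding exponents of each base unit: m: 1
SI base units of wavelength: m

Answer: m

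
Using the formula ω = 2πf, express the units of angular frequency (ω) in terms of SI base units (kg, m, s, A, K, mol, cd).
Units of each symbol in ω = 2πf:
  f (frequency): 1/s
  The factor 2π is dimensionless.

Multiplying the contributions: [1/s]
Adding exponents of each base unit: s: -1
SI base units of angular frequency: 1/s

Answer: 1/s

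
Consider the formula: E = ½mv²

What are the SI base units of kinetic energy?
Units of each symbol in E = ½mv²:
  m (mass): kg
  v (speed): m/s  → to the power 2, contributes m²/s²
  The factor ½ is dimensionless.

Multiplying the contributions: [kg] · [m²/s²]
Adding exponents of each base unit: kg: 1, m: 2, s: -2
SI base units of kinetic energy: kg·m²/s²

Answer: kg·m²/s²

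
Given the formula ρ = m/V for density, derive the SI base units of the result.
Units of each symbol in ρ = m/V:
  m (mass): kg
  V (volume): m³  → in the denominator, contributes 1/m³

Multiplying the contributions: [kg] · [1/m³]
Adding exponents of each base unit: kg: 1, m: -3
SI base units of density: kg/m³

Answer: kg/m³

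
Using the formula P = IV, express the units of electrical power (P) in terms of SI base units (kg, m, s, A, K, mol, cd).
Units of each symbol in P = IV:
  I (current): A
  V (voltage, in volts): kg·m²/(s³·A)

Multiplying the contributions: [A] · [kg·m²/(s³·A)]
Adding exponents of each base unit: kg: 1, m: 2, s: -3
SI base units of electrical power: kg·m²/s³

Answer: kg·m²/s³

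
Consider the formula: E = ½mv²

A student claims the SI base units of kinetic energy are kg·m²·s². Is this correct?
Units of each symbol in E = ½mv²:
  m (mass): kg
  v (speed): m/s  → to the power 2, contributes m²/s²
  The factor ½ is dimensionless.

Multiplying the contributions: [kg] · [m²/s²]
Adding exponents of each base unit: kg: 1, m: 2, s: -2
SI base units of kinetic energy: kg·m²/s²

The claimed units kg·m²·s² (exponents kg: 1, m: 2, s: 2) do not match the derived units kg·m²/s² (exponents kg: 1, m: 2, s: -2), so the claim is incorrect.

Answer: No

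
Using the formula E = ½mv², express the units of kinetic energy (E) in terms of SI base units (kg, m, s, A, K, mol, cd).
Units of each symbol in E = ½mv²:
  m (mass): kg
  v (speed): m/s  → to the power 2, contributes m²/s²
  The factor ½ is dimensionless.

Multiplying the contributions: [kg] · [m²/s²]
Adding exponents of each base unit: kg: 1, m: 2, s: -2
SI base units of kinetic energy: kg·m²/s²

Answer: kg·m²/s²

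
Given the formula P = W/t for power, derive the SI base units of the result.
Units of each symbol in P = W/t:
  W (work): kg·m²/s²
  t (time): s  → in the denominator, contributes 1/s

Multiplying the contributions: [kg·m²/s²] · [1/s]
Adding exponents of each base unit: kg: 1, m: 2, s: -3
SI base units of power: kg·m²/s³

Answer: kg·m²/s³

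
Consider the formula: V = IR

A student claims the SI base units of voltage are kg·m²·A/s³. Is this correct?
Units of each symbol in V = IR:
  I (current): A
  R (resistance, in ohms): kg·m²/(s³·A²)

Multiplying the contributions: [A] · [kg·m²/(s³·A²)]
Adding exponents of each base unit: kg: 1, m: 2, s: -3, A: -1
SI base units of voltage: kg·m²/(s³·A)

The claimed units kg·m²·A/s³ (exponents kg: 1, m: 2, s: -3, A: 1) do not match the derived units kg·m²/(s³·A) (exponents kg: 1, m: 2, s: -3, A: -1), so the claim is incorrect.

Answer: No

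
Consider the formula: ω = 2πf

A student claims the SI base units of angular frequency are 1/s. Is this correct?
Units of each symbol in ω = 2πf:
  f (frequency): 1/s
  The factor 2π is dimensionless.

Multiplying the contributions: [1/s]
Adding exponents of each base unit: s: -1
SI base units of angular frequency: 1/s

The claimed units 1/s match the derived units, so the claim is correct.

Answer: Yes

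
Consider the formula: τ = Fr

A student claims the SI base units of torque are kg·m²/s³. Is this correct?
Units of each symbol in τ = Fr:
  F (force): kg·m/s²
  r (lever arm): m

Multiplying the contributions: [kg·m/s²] · [m]
Adding exponents of each base unit: kg: 1, m: 2, s: -2
SI base units of torque: kg·m²/s²

The claimed units kg·m²/s³ (exponents kg: 1, m: 2, s: -3) do not match the derived units kg·m²/s² (exponents kg: 1, m: 2, s: -2), so the claim is incorrect.

Answer: No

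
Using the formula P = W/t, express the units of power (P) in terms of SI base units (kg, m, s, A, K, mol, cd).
Units of each symbol in P = W/t:
  W (work): kg·m²/s²
  t (time): s  → in the denominator, contributes 1/s

Multiplying the contributions: [kg·m²/s²] · [1/s]
Adding exponents of each base unit: kg: 1, m: 2, s: -3
SI base units of power: kg·m²/s³

Answer: kg·m²/s³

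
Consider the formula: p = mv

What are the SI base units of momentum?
Units of each symbol in p = mv:
  m (mass): kg
  v (velocity): m/s

Multiplying the contributions: [kg] · [m/s]
Adding exponents of each base unit: kg: 1, m: 1, s: -1
SI base units of momentum: kg·m/s

Answer: kg·m/s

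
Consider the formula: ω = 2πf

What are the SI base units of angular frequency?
Units of each symbol in ω = 2πf:
  f (frequency): 1/s
  The factor 2π is dimensionless.

Multiplying the contributions: [1/s]
Adding exponents of each base unit: s: -1
SI base units of angular frequency: 1/s

Answer: 1/s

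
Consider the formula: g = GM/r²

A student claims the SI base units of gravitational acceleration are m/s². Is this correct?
Units of each symbol in g = GM/r²:
  G (gravitational constant): m³/(kg·s²)
  M (mass): kg
  r (distance): m  → to the power 2 in the denominator, contributes 1/m²

Multiplying the contributions: [m³/(kg·s²)] · [kg] · [1/m²]
Adding exponents of each base unit: m: 1, s: -2
SI base units of gravitational acceleration: m/s²

The claimed units m/s² match the derived units, so the claim is correct.

Answer: Yes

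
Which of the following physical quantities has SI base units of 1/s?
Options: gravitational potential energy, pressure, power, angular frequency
Checking the SI base units of each option:
  gravitational potential energy (U = -GMm/r): kg·m²/s²  ✗
  pressure (P = F/A): kg/(m·s²)  ✗
  power (P = W/t): kg·m²/s³  ✗
  angular frequency (ω = 2πf): 1/s  ✓ matches

Only angular frequency has units 1/s.

Answer: angular frequency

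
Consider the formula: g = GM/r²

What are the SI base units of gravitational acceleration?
Units of each symbol in g = GM/r²:
  G (gravitational constant): m³/(kg·s²)
  M (mass): kg
  r (distance): m  → to the power 2 in the denominator, contributes 1/m²

Multiplying the contributions: [m³/(kg·s²)] · [kg] · [1/m²]
Adding exponents of each base unit: m: 1, s: -2
SI base units of gravitational acceleration: m/s²

Answer: m/s²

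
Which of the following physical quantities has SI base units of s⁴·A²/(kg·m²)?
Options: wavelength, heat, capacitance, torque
Checking the SI base units of each option:
  wavelength (λ = v/f): m  ✗
  heat (Q = mcΔT): kg·m²/s²  ✗
  capacitance (C = Q/V): s⁴·A²/(kg·m²)  ✓ matches
  torque (τ = Fr): kg·m²/s²  ✗

Only capacitance has units s⁴·A²/(kg·m²).

Answer: capacitance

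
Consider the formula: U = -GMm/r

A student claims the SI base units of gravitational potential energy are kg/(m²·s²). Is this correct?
Units of each symbol in U = -GMm/r:
  G (gravitational constant): m³/(kg·s²)
  M (mass): kg
  m (mass): kg
  r (distance): m  → in the denominator, contributes 1/m
  The minus sign does not affect the units.

Multiplying the contributions: [m³/(kg·s²)] · [kg] · [kg] · [1/m]
Adding exponents of each base unit: kg: 1, m: 2, s: -2
SI base units of gravitational potential energy: kg·m²/s²

The claimed units kg/(m²·s²) (exponents kg: 1, m: -2, s: -2) do not match the derived units kg·m²/s² (exponents kg: 1, m: 2, s: -2), so the claim is incorrect.

Answer: No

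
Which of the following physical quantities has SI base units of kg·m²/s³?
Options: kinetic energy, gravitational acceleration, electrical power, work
Checking the SI base units of each option:
  kinetic energy (E = ½mv²): kg·m²/s²  ✗
  gravitational acceleration (g = GM/r²): m/s²  ✗
  electrical power (P = IV): kg·m²/s³  ✓ matches
  work (W = Fd): kg·m²/s²  ✗

Only electrical power has units kg·m²/s³.

Answer: electrical power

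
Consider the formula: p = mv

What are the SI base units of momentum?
Units of each symbol in p = mv:
  m (mass): kg
  v (velocity): m/s

Multiplying the contributions: [kg] · [m/s]
Adding exponents of each base unit: kg: 1, m: 1, s: -1
SI base units of momentum: kg·m/s

Answer: kg·m/s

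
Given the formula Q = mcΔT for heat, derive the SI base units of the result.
Units of each symbol in Q = mcΔT:
  m (mass): kg
  c (specific heat capacity, in J/(kg·K)): m²/(s²·K)
  ΔT (temperature change): K

Multiplying the contributions: [kg] · [m²/(s²·K)] · [K]
Adding exponents of each base unit: kg: 1, m: 2, s: -2
SI base units of heat: kg·m²/s²

Answer: kg·m²/s²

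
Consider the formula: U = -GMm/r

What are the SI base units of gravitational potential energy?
Units of each symbol in U = -GMm/r:
  G (gravitational constant): m³/(kg·s²)
  M (mass): kg
  m (mass): kg
  r (distance): m  → in the denominator, contributes 1/m
  The minus sign does not affect the units.

Multiplying the contributions: [m³/(kg·s²)] · [kg] · [kg] · [1/m]
Adding exponents of each base unit: kg: 1, m: 2, s: -2
SI base units of gravitational potential energy: kg·m²/s²

Answer: kg·m²/s²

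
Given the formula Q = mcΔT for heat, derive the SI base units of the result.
Units of each symbol in Q = mcΔT:
  m (mass): kg
  c (specific heat capacity, in J/(kg·K)): m²/(s²·K)
  ΔT (temperature change): K

Multiplying the contributions: [kg] · [m²/(s²·K)] · [K]
Adding exponents of each base unit: kg: 1, m: 2, s: -2
SI base units of heat: kg·m²/s²

Answer: kg·m²/s²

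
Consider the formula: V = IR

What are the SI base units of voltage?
Units of each symbol in V = IR:
  I (current): A
  R (resistance, in ohms): kg·m²/(s³·A²)

Multiplying the contributions: [A] · [kg·m²/(s³·A²)]
Adding exponents of each base unit: kg: 1, m: 2, s: -3, A: -1
SI base units of voltage: kg·m²/(s³·A)

Answer: kg·m²/(s³·A)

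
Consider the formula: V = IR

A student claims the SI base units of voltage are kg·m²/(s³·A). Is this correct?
Units of each symbol in V = IR:
  I (current): A
  R (resistance, in ohms): kg·m²/(s³·A²)

Multiplying the contributions: [A] · [kg·m²/(s³·A²)]
Adding exponents of each base unit: kg: 1, m: 2, s: -3, A: -1
SI base units of voltage: kg·m²/(s³·A)

The claimed units kg·m²/(s³·A) match the derived units, so the claim is correct.

Answer: Yes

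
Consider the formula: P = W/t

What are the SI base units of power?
Units of each symbol in P = W/t:
  W (work): kg·m²/s²
  t (time): s  → in the denominator, contributes 1/s

Multiplying the contributions: [kg·m²/s²] · [1/s]
Adding exponents of each base unit: kg: 1, m: 2, s: -3
SI base units of power: kg·m²/s³

Answer: kg·m²/s³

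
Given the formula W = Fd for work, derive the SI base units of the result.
Units of each symbol in W = Fd:
  F (force): kg·m/s²
  d (displacement): m

Multiplying the contributions: [kg·m/s²] · [m]
Adding exponents of each base unit: kg: 1, m: 2, s: -2
SI base units of work: kg·m²/s²

Answer: kg·m²/s²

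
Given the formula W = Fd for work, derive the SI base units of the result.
Units of each symbol in W = Fd:
  F (force): kg·m/s²
  d (displacement): m

Multiplying the contributions: [kg·m/s²] · [m]
Adding exponents of each base unit: kg: 1, m: 2, s: -2
SI base units of work: kg·m²/s²

Answer: kg·m²/s²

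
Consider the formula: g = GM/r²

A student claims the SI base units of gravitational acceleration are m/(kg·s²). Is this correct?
Units of each symbol in g = GM/r²:
  G (gravitational constant): m³/(kg·s²)
  M (mass): kg
  r (distance): m  → to the power 2 in the denominator, contributes 1/m²

Multiplying the contributions: [m³/(kg·s²)] · [kg] · [1/m²]
Adding exponents of each base unit: m: 1, s: -2
SI base units of gravitational acceleration: m/s²

The claimed units m/(kg·s²) (exponents kg: -1, m: 1, s: -2) do not match the derived units m/s² (exponents m: 1, s: -2), so the claim is incorrect.

Answer: No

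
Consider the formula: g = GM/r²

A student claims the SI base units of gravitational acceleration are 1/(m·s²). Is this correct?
Units of each symbol in g = GM/r²:
  G (gravitational constant): m³/(kg·s²)
  M (mass): kg
  r (distance): m  → to the power 2 in the denominator, contributes 1/m²

Multiplying the contributions: [m³/(kg·s²)] · [kg] · [1/m²]
Adding exponents of each base unit: m: 1, s: -2
SI base units of gravitational acceleration: m/s²

The claimed units 1/(m·s²) (exponents m: -1, s: -2) do not match the derived units m/s² (exponents m: 1, s: -2), so the claim is incorrect.

Answer: No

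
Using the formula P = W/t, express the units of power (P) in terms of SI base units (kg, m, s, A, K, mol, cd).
Units of each symbol in P = W/t:
  W (work): kg·m²/s²
  t (time): s  → in the denominator, contributes 1/s

Multiplying the contributions: [kg·m²/s²] · [1/s]
Adding exponents of each base unit: kg: 1, m: 2, s: -3
SI base units of power: kg·m²/s³

Answer: kg·m²/s³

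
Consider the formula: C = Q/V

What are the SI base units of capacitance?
Units of each symbol in C = Q/V:
  Q (charge, in coulombs): s·A
  V (voltage, in volts): kg·m²/(s³·A)  → in the denominator, contributes s³·A/(kg·m²)

Multiplying the contributions: [s·A] · [s³·A/(kg·m²)]
Adding exponents of each base unit: kg: -1, m: -2, s: 4, A: 2
SI base units of capacitance: s⁴·A²/(kg·m²)

Answer: s⁴·A²/(kg·m²)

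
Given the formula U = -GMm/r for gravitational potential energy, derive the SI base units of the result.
Units of each symbol in U = -GMm/r:
  G (gravitational constant): m³/(kg·s²)
  M (mass): kg
  m (mass): kg
  r (distance): m  → in the denominator, contributes 1/m
  The minus sign does not affect the units.

Multiplying the contributions: [m³/(kg·s²)] · [kg] · [kg] · [1/m]
Adding exponents of each base unit: kg: 1, m: 2, s: -2
SI base units of gravitational potential energy: kg·m²/s²

Answer: kg·m²/s²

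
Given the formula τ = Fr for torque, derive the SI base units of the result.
Units of each symbol in τ = Fr:
  F (force): kg·m/s²
  r (lever arm): m

Multiplying the contributions: [kg·m/s²] · [m]
Adding exponents of each base unit: kg: 1, m: 2, s: -2
SI base units of torque: kg·m²/s²

Answer: kg·m²/s²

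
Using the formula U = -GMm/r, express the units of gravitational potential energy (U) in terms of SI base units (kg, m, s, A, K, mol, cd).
Units of each symbol in U = -GMm/r:
  G (gravitational constant): m³/(kg·s²)
  M (mass): kg
  m (mass): kg
  r (distance): m  → in the denominator, contributes 1/m
  The minus sign does not affect the units.

Multiplying the contributions: [m³/(kg·s²)] · [kg] · [kg] · [1/m]
Adding exponents of each base unit: kg: 1, m: 2, s: -2
SI base units of gravitational potential energy: kg·m²/s²

Answer: kg·m²/s²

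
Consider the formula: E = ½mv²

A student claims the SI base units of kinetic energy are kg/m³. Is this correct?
Units of each symbol in E = ½mv²:
  m (mass): kg
  v (speed): m/s  → to the power 2, contributes m²/s²
  The factor ½ is dimensionless.

Multiplying the contributions: [kg] · [m²/s²]
Adding exponents of each base unit: kg: 1, m: 2, s: -2
SI base units of kinetic energy: kg·m²/s²

The claimed units kg/m³ (exponents kg: 1, m: -3) do not match the derived units kg·m²/s² (exponents kg: 1, m: 2, s: -2), so the claim is incorrect.

Answer: No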